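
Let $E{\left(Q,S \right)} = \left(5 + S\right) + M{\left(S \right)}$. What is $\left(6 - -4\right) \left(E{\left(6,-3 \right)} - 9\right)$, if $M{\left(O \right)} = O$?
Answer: $-100$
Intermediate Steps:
$E{\left(Q,S \right)} = 5 + 2 S$ ($E{\left(Q,S \right)} = \left(5 + S\right) + S = 5 + 2 S$)
$\left(6 - -4\right) \left(E{\left(6,-3 \right)} - 9\right) = \left(6 - -4\right) \left(\left(5 + 2 \left(-3\right)\right) - 9\right) = \left(6 + 4\right) \left(\left(5 - 6\right) - 9\right) = 10 \left(-1 - 9\right) = 10 \left(-10\right) = -100$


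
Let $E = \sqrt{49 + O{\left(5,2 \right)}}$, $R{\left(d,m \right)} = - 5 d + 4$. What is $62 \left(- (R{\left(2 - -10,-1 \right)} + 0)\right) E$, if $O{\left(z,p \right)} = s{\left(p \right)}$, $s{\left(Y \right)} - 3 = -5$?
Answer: $3472 \sqrt{47} \approx 23803.0$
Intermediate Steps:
$s{\left(Y \right)} = -2$ ($s{\left(Y \right)} = 3 - 5 = -2$)
$O{\left(z,p \right)} = -2$
$R{\left(d,m \right)} = 4 - 5 d$
$E = \sqrt{47}$ ($E = \sqrt{49 - 2} = \sqrt{47} \approx 6.8557$)
$62 \left(- (R{\left(2 - -10,-1 \right)} + 0)\right) E = 62 \left(- (\left(4 - 5 \left(2 - -10\right)\right) + 0)\right) \sqrt{47} = 62 \left(- (\left(4 - 5 \left(2 + 10\right)\right) + 0)\right) \sqrt{47} = 62 \left(- (\left(4 - 60\right) + 0)\right) \sqrt{47} = 62 \left(- (-56 + 0)\right) \sqrt{47} = 62 \left(\left(-1\right) \left(-56\right)\right) \sqrt{47} = 62 \cdot 56 \sqrt{47} = 3472 \sqrt{47}$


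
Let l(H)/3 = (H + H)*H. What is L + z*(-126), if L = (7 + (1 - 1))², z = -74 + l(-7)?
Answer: -27671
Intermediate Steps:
l(H) = 6*H² (l(H) = 3*((H + H)*H) = 3*((2*H)*H) = 3*(2*H²) = 6*H²)
z = 220 (z = -74 + 6*(-7)² = -74 + 6*49 = -74 + 294 = 220)
L = 49 (L = (7 + 0)² = 7² = 49)
L + z*(-126) = 49 + 220*(-126) = 49 - 27720 = -27671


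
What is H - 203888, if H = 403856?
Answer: 199968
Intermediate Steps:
H - 203888 = 403856 - 203888 = 199968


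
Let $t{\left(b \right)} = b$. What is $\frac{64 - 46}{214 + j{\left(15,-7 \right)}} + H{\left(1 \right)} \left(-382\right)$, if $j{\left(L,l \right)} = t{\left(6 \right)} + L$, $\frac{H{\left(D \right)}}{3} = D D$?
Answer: $- \frac{269292}{235} \approx -1145.9$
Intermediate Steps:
$H{\left(D \right)} = 3 D^{2}$ ($H{\left(D \right)} = 3 D D = 3 D^{2}$)
$j{\left(L,l \right)} = 6 + L$
$\frac{64 - 46}{214 + j{\left(15,-7 \right)}} + H{\left(1 \right)} \left(-382\right) = \frac{64 - 46}{214 + \left(6 + 15\right)} + 3 \cdot 1^{2} \left(-382\right) = \frac{64 - 46}{214 + 21} + 3 \cdot 1 \left(-382\right) = \frac{18}{235} + 3 \left(-382\right) = 18 \cdot \frac{1}{235} - 1146 = \frac{18}{235} - 1146 = - \frac{269292}{235}$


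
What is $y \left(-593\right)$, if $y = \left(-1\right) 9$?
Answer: $5337$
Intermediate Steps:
$y = -9$
$y \left(-593\right) = \left(-9\right) \left(-593\right) = 5337$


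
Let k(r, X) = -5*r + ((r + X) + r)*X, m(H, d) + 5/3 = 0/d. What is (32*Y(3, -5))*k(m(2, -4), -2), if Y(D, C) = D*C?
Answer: -9120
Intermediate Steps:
m(H, d) = -5/3 (m(H, d) = -5/3 + 0/d = -5/3 + 0 = -5/3)
k(r, X) = -5*r + X*(X + 2*r) (k(r, X) = -5*r + ((X + r) + r)*X = -5*r + (X + 2*r)*X = -5*r + X*(X + 2*r))
Y(D, C) = C*D
(32*Y(3, -5))*k(m(2, -4), -2) = (32*(-5*3))*((-2)² - 5*(-5/3) + 2*(-2)*(-5/3)) = (32*(-15))*(4 + 25/3 + 20/3) = -480*19 = -9120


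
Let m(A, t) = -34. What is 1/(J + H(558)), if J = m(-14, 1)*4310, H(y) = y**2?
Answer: 1/164824 ≈ 6.0671e-6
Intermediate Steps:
J = -146540 (J = -34*4310 = -146540)
1/(J + H(558)) = 1/(-146540 + 558**2) = 1/(-146540 + 311364) = 1/164824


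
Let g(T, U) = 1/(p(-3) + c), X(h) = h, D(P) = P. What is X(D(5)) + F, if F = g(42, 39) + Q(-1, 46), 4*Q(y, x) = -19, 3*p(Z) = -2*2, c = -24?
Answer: 4/19 ≈ 0.21053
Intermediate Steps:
p(Z) = -4/3 (p(Z) = (-2*2)/3 = (⅓)*(-4) = -4/3)
Q(y, x) = -19/4 (Q(y, x) = (¼)*(-19) = -19/4)
g(T, U) = -3/76 (g(T, U) = 1/(-4/3 - 24) = 1/(-76/3) = -3/76)
F = -91/19 (F = -3/76 - 19/4 = -91/19 ≈ -4.7895)
X(D(5)) + F = 5 - 91/19 = 4/19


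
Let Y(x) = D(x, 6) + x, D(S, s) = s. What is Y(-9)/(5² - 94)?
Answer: 1/23 ≈ 0.043478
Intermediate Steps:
Y(x) = 6 + x
Y(-9)/(5² - 94) = (6 - 9)/(5² - 94) = -3/(25 - 94) = -3/(-69) = -3*(-1/69) = 1/23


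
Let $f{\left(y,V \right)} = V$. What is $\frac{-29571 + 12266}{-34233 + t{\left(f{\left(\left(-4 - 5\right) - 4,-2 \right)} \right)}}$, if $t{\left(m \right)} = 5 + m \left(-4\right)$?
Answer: $\frac{3461}{6844} \approx 0.5057$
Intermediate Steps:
$t{\left(m \right)} = 5 - 4 m$
$\frac{-29571 + 12266}{-34233 + t{\left(f{\left(\left(-4 - 5\right) - 4,-2 \right)} \right)}} = \frac{-29571 + 12266}{-34233 + \left(5 - -8\right)} = - \frac{17305}{-34233 + \left(5 + 8\right)} = - \frac{17305}{-34233 + 13} = - \frac{17305}{-34220} = \left(-17305\right) \left(- \frac{1}{34220}\right) = \frac{3461}{6844}$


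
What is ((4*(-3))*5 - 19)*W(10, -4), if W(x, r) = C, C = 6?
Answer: -474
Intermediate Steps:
W(x, r) = 6
((4*(-3))*5 - 19)*W(10, -4) = ((4*(-3))*5 - 19)*6 = (-12*5 - 19)*6 = (-60 - 19)*6 = -79*6 = -474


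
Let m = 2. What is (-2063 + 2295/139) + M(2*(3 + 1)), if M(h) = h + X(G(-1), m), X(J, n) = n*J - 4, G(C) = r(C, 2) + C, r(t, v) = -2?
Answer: -284740/139 ≈ -2048.5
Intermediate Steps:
G(C) = -2 + C
X(J, n) = -4 + J*n (X(J, n) = J*n - 4 = -4 + J*n)
M(h) = -10 + h (M(h) = h + (-4 + (-2 - 1)*2) = h + (-4 - 3*2) = h + (-4 - 6) = h - 10 = -10 + h)
(-2063 + 2295/139) + M(2*(3 + 1)) = (-2063 + 2295/139) + (-10 + 2*(3 + 1)) = (-2063 + 2295*(1/139)) + (-10 + 2*4) = (-2063 + 2295/139) + (-10 + 8) = -284462/139 - 2 = -284740/139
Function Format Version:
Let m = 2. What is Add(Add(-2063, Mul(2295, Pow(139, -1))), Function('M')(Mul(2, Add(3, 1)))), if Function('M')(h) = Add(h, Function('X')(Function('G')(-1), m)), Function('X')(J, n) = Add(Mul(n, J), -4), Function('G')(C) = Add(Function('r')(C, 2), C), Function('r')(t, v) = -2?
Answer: Rational(-284740, 139) ≈ -2048.5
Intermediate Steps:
Function('G')(C) = Add(-2, C)
Function('X')(J, n) = Add(-4, Mul(J, n)) (Function('X')(J, n) = Add(Mul(J, n), -4) = Add(-4, Mul(J, n)))
Function('M')(h) = Add(-10, h) (Function('M')(h) = Add(h, Add(-4, Mul(Add(-2, -1), 2))) = Add(h, Add(-4, Mul(-3, 2))) = Add(h, Add(-4, -6)) = Add(h, -10) = Add(-10, h))
Add(Add(-2063, Mul(2295, Pow(139, -1))), Function('M')(Mul(2, Add(3, 1)))) = Add(Add(-2063, Mul(2295, Pow(139, -1))), Add(-10, Mul(2, Add(3, 1)))) = Add(Add(-2063, Mul(2295, Rational(1, 139))), Add(-10, Mul(2, 4))) = Add(Add(-2063, Rational(2295, 139)), Add(-10, 8)) = Add(Rational(-284462, 139), -2) = Rational(-284740, 139)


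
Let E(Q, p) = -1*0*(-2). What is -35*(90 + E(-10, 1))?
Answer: -3150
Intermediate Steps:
E(Q, p) = 0 (E(Q, p) = 0*(-2) = 0)
-35*(90 + E(-10, 1)) = -35*(90 + 0) = -35*90 = -3150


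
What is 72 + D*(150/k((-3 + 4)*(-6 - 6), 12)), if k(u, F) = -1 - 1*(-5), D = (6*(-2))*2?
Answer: -828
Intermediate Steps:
D = -24 (D = -12*2 = -24)
k(u, F) = 4 (k(u, F) = -1 + 5 = 4)
72 + D*(150/k((-3 + 4)*(-6 - 6), 12)) = 72 - 3600/4 = 72 - 24*75/2 = 72 - 900 = -828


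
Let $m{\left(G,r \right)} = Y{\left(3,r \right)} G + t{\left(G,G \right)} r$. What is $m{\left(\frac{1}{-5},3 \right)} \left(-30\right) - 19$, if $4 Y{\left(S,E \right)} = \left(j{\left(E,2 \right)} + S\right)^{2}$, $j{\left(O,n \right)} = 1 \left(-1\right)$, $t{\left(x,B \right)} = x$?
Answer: $5$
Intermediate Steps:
$j{\left(O,n \right)} = -1$
$Y{\left(S,E \right)} = \frac{\left(-1 + S\right)^{2}}{4}$
$m{\left(G,r \right)} = G + G r$ ($m{\left(G,r \right)} = \frac{\left(-1 + 3\right)^{2}}{4} G + G r = \frac{2^{2}}{4} G + G r = \frac{1}{4} \cdot 4 G + G r = 1 G + G r = G + G r$)
$m{\left(\frac{1}{-5},3 \right)} \left(-30\right) - 19 = \frac{1 + 3}{-5} \left(-30\right) - 19 = \left(- \frac{1}{5}\right) 4 \left(-30\right) - 19 = \left(- \frac{4}{5}\right) \left(-30\right) - 19 = 24 - 19 = 5$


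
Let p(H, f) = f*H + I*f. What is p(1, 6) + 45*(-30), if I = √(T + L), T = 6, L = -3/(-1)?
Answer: -1326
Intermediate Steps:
L = 3 (L = -3*(-1) = 3)
I = 3 (I = √(6 + 3) = √9 = 3)
p(H, f) = 3*f + H*f (p(H, f) = f*H + 3*f = H*f + 3*f = 3*f + H*f)
p(1, 6) + 45*(-30) = 6*(3 + 1) + 45*(-30) = 6*4 - 1350 = 24 - 1350 = -1326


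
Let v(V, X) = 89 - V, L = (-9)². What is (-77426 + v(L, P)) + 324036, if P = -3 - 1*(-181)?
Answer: 246618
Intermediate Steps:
P = 178 (P = -3 + 181 = 178)
L = 81
(-77426 + v(L, P)) + 324036 = (-77426 + (89 - 1*81)) + 324036 = (-77426 + (89 - 81)) + 324036 = (-77426 + 8) + 324036 = -77418 + 324036 = 246618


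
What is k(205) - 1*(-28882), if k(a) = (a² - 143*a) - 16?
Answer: 41576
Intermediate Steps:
k(a) = -16 + a² - 143*a
k(205) - 1*(-28882) = (-16 + 205² - 143*205) - 1*(-28882) = (-16 + 42025 - 29315) + 28882 = 12694 + 28882 = 41576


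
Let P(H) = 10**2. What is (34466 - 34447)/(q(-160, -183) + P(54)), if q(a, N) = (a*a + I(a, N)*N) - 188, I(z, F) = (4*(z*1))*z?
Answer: -19/18713688 ≈ -1.0153e-6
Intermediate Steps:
I(z, F) = 4*z**2 (I(z, F) = (4*z)*z = 4*z**2)
P(H) = 100
q(a, N) = -188 + a**2 + 4*N*a**2 (q(a, N) = (a*a + (4*a**2)*N) - 188 = (a**2 + 4*N*a**2) - 188 = -188 + a**2 + 4*N*a**2)
(34466 - 34447)/(q(-160, -183) + P(54)) = (34466 - 34447)/((-188 + (-160)**2 + 4*(-183)*(-160)**2) + 100) = 19/((-188 + 25600 + 4*(-183)*25600) + 100) = 19/((-188 + 25600 - 18739200) + 100) = 19/(-18713788 + 100) = 19/(-18713688) = 19*(-1/18713688) = -19/18713688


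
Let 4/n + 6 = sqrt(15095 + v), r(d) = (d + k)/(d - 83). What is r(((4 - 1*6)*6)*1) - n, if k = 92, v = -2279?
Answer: -17078/20235 - 4*sqrt(89)/1065 ≈ -0.87942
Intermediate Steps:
r(d) = (92 + d)/(-83 + d) (r(d) = (d + 92)/(d - 83) = (92 + d)/(-83 + d))
n = 4/(-6 + 12*sqrt(89)) (n = 4/(-6 + sqrt(15095 - 2279)) = 4/(-6 + sqrt(12816)) = 4/(-6 + 12*sqrt(89)) ≈ 0.037311)
r(((4 - 1*6)*6)*1) - n = (92 + ((4 - 1*6)*6)*1)/(-83 + ((4 - 1*6)*6)*1) - (2/1065 + 4*sqrt(89)/1065) = (92 + ((4 - 6)*6)*1)/(-83 + ((4 - 6)*6)*1) + (-2/1065 - 4*sqrt(89)/1065) = (92 - 2*6*1)/(-83 - 2*6*1) + (-2/1065 - 4*sqrt(89)/1065) = (92 - 12*1)/(-83 - 12*1) + (-2/1065 - 4*sqrt(89)/1065) = (92 - 12)/(-83 - 12) + (-2/1065 - 4*sqrt(89)/1065) = 80/(-95) + (-2/1065 - 4*sqrt(89)/1065) = -1/95*80 + (-2/1065 - 4*sqrt(89)/1065) = -16/19 + (-2/1065 - 4*sqrt(89)/1065) = -17078/20235 - 4*sqrt(89)/1065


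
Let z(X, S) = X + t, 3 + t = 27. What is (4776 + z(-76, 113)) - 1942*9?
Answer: -12754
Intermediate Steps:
t = 24 (t = -3 + 27 = 24)
z(X, S) = 24 + X (z(X, S) = X + 24 = 24 + X)
(4776 + z(-76, 113)) - 1942*9 = (4776 + (24 - 76)) - 1942*9 = (4776 - 52) - 17478 = 4724 - 17478 = -12754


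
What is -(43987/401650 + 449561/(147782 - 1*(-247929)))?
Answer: -197972315407/158937323150 ≈ -1.2456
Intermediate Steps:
-(43987/401650 + 449561/(147782 - 1*(-247929))) = -(43987*(1/401650) + 449561/(147782 + 247929)) = -(43987/401650 + 449561/395711) = -1*197972315407/158937323150 = -197972315407/158937323150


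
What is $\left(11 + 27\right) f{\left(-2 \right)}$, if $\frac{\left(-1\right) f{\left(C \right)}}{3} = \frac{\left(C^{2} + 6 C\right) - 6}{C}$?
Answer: $-798$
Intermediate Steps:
$f{\left(C \right)} = - \frac{3 \left(-6 + C^{2} + 6 C\right)}{C}$ ($f{\left(C \right)} = - 3 \frac{\left(C^{2} + 6 C\right) - 6}{C} = - 3 \frac{-6 + C^{2} + 6 C}{C} = - \frac{3 \left(-6 + C^{2} + 6 C\right)}{C}$)
$\left(11 + 27\right) f{\left(-2 \right)} = \left(11 + 27\right) \left(-18 - -6 + \frac{18}{-2}\right) = 38 \left(-18 + 6 + 18 \left(- \frac{1}{2}\right)\right) = 38 \left(-18 + 6 - 9\right) = 38 \left(-21\right) = -798$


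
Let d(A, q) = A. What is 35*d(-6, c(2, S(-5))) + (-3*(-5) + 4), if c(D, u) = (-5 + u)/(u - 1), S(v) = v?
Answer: -191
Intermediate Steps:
c(D, u) = (-5 + u)/(-1 + u)
35*d(-6, c(2, S(-5))) + (-3*(-5) + 4) = 35*(-6) + (-3*(-5) + 4) = -210 + (15 + 4) = -210 + 19 = -191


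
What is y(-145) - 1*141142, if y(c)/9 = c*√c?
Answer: -141142 - 1305*I*√145 ≈ -1.4114e+5 - 15714.0*I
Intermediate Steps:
y(c) = 9*c^(3/2) (y(c) = 9*(c*√c) = 9*c^(3/2))
y(-145) - 1*141142 = 9*(-145)^(3/2) - 1*141142 = 9*(-145*I*√145) - 141142 = -1305*I*√145 - 141142 = -141142 - 1305*I*√145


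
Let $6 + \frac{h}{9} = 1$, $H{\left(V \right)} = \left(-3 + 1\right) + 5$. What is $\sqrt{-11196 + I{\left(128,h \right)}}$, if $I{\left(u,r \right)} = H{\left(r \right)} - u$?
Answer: $i \sqrt{11321} \approx 106.4 i$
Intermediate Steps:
$H{\left(V \right)} = 3$ ($H{\left(V \right)} = -2 + 5 = 3$)
$h = -45$ ($h = -54 + 9 \cdot 1 = -54 + 9 = -45$)
$I{\left(u,r \right)} = 3 - u$
$\sqrt{-11196 + I{\left(128,h \right)}} = \sqrt{-11196 + \left(3 - 128\right)} = \sqrt{-11196 - 125} = \sqrt{-11321} = i \sqrt{11321}$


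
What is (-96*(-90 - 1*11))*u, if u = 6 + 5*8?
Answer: 446016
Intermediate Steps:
u = 46 (u = 6 + 40 = 46)
(-96*(-90 - 1*11))*u = -96*(-90 - 1*11)*46 = -96*(-90 - 11)*46 = -96*(-101)*46 = 9696*46 = 446016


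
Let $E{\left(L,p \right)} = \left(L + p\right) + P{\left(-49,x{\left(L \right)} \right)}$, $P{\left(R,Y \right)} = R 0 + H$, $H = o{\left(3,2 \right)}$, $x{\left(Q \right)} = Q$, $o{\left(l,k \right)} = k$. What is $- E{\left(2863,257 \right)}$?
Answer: $-3122$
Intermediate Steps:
$H = 2$
$P{\left(R,Y \right)} = 2$ ($P{\left(R,Y \right)} = R 0 + 2 = 0 + 2 = 2$)
$E{\left(L,p \right)} = 2 + L + p$ ($E{\left(L,p \right)} = \left(L + p\right) + 2 = 2 + L + p$)
$- E{\left(2863,257 \right)} = - (2 + 2863 + 257) = \left(-1\right) 3122 = -3122$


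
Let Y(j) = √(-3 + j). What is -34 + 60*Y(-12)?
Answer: -34 + 60*I*√15 ≈ -34.0 + 232.38*I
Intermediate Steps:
-34 + 60*Y(-12) = -34 + 60*√(-3 - 12) = -34 + 60*√(-15) = -34 + 60*(I*√15) = -34 + 60*I*√15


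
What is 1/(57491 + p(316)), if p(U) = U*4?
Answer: 1/58755 ≈ 1.7020e-5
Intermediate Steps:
p(U) = 4*U
1/(57491 + p(316)) = 1/(57491 + 4*316) = 1/(57491 + 1264) = 1/58755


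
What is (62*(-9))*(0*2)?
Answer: 0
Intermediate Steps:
(62*(-9))*(0*2) = -558*0 = 0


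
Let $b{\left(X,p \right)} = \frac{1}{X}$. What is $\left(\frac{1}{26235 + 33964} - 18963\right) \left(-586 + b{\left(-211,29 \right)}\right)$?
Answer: $\frac{141149682430492}{12701989} \approx 1.1112 \cdot 10^{7}$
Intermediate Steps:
$\left(\frac{1}{26235 + 33964} - 18963\right) \left(-586 + b{\left(-211,29 \right)}\right) = \left(\frac{1}{26235 + 33964} - 18963\right) \left(-586 + \frac{1}{-211}\right) = \left(\frac{1}{60199} - 18963\right) \left(-586 - \frac{1}{211}\right) = \left(\frac{1}{60199} - 18963\right) \left(- \frac{123647}{211}\right) = \left(- \frac{1141553636}{60199}\right) \left(- \frac{123647}{211}\right) = \frac{141149682430492}{12701989}$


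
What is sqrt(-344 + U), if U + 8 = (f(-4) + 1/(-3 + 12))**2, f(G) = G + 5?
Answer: 2*I*sqrt(7103)/9 ≈ 18.729*I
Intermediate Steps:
f(G) = 5 + G
U = -548/81 (U = -8 + ((5 - 4) + 1/(-3 + 12))**2 = -8 + (1 + 1/9)**2 = -8 + (10/9)**2 = -8 + 100/81 = -548/81 ≈ -6.7654)
sqrt(-344 + U) = sqrt(-344 - 548/81) = sqrt(-28412/81) = 2*I*sqrt(7103)/9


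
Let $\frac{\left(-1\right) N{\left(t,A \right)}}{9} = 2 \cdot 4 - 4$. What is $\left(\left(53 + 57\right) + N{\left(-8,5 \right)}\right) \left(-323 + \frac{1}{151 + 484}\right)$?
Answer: $- \frac{15177696}{635} \approx -23902.0$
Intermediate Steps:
$N{\left(t,A \right)} = -36$ ($N{\left(t,A \right)} = - 9 \left(2 \cdot 4 - 4\right) = - 9 \left(8 - 4\right) = \left(-9\right) 4 = -36$)
$\left(\left(53 + 57\right) + N{\left(-8,5 \right)}\right) \left(-323 + \frac{1}{151 + 484}\right) = \left(\left(53 + 57\right) - 36\right) \left(-323 + \frac{1}{151 + 484}\right) = \left(110 - 36\right) \left(-323 + \frac{1}{635}\right) = 74 \left(-323 + \frac{1}{635}\right) = 74 \left(- \frac{205104}{635}\right) = - \frac{15177696}{635}$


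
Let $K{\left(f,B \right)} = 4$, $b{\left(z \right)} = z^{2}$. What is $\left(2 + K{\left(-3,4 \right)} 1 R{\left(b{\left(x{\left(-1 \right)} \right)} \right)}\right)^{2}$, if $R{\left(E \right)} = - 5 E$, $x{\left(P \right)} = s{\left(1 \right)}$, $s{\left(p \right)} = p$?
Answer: $324$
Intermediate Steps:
$x{\left(P \right)} = 1$
$\left(2 + K{\left(-3,4 \right)} 1 R{\left(b{\left(x{\left(-1 \right)} \right)} \right)}\right)^{2} = \left(2 + 4 \cdot 1 \left(- 5 \cdot 1^{2}\right)\right)^{2} = \left(2 + 4 \left(\left(-5\right) 1\right)\right)^{2} = \left(2 + 4 \left(-5\right)\right)^{2} = \left(2 - 20\right)^{2} = \left(-18\right)^{2} = 324$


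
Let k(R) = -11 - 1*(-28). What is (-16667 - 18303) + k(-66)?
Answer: -34953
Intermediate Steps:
k(R) = 17 (k(R) = -11 + 28 = 17)
(-16667 - 18303) + k(-66) = (-16667 - 18303) + 17 = -34970 + 17 = -34953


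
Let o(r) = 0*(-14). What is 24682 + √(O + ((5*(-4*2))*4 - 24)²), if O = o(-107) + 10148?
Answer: 24682 + 2*√11001 ≈ 24892.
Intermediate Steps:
o(r) = 0
O = 10148 (O = 0 + 10148 = 10148)
24682 + √(O + ((5*(-4*2))*4 - 24)²) = 24682 + √(10148 + ((5*(-4*2))*4 - 24)²) = 24682 + √(10148 + ((5*(-8))*4 - 24)²) = 24682 + √(10148 + (-40*4 - 24)²) = 24682 + √(10148 + (-160 - 24)²) = 24682 + √(10148 + (-184)²) = 24682 + √(10148 + 33856) = 24682 + √44004 = 24682 + 2*√11001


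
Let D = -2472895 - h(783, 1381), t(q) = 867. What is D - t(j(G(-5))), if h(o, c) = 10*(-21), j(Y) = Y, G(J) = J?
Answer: -2473552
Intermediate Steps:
h(o, c) = -210
D = -2472685 (D = -2472895 - 1*(-210) = -2472895 + 210 = -2472685)
D - t(j(G(-5))) = -2472685 - 1*867 = -2472685 - 867 = -2473552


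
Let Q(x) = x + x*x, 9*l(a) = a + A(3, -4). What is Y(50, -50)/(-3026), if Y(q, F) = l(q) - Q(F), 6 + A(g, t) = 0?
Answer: 11003/13617 ≈ 0.80803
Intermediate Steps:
A(g, t) = -6 (A(g, t) = -6 + 0 = -6)
l(a) = -⅔ + a/9 (l(a) = (a - 6)/9 = (-6 + a)/9 = -⅔ + a/9)
Q(x) = x + x²
Y(q, F) = -⅔ + q/9 - F*(1 + F) (Y(q, F) = (-⅔ + q/9) - F*(1 + F) = -⅔ + q/9 - F*(1 + F))
Y(50, -50)/(-3026) = (-⅔ + (⅑)*50 - 1*(-50)*(1 - 50))/(-3026) = (-⅔ + 50/9 - 1*(-50)*(-49))*(-1/3026) = (-⅔ + 50/9 - 2450)*(-1/3026) = -22006/9*(-1/3026) = 11003/13617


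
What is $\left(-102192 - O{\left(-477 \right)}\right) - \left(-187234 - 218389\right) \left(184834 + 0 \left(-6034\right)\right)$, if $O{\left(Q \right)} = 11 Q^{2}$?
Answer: $74970316571$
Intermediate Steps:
$\left(-102192 - O{\left(-477 \right)}\right) - \left(-187234 - 218389\right) \left(184834 + 0 \left(-6034\right)\right) = \left(-102192 - 11 \left(-477\right)^{2}\right) - \left(-187234 - 218389\right) \left(184834 + 0 \left(-6034\right)\right) = \left(-102192 - 11 \cdot 227529\right) - - 405623 \left(184834 + 0\right) = \left(-102192 - 2502819\right) - \left(-405623\right) 184834 = \left(-102192 - 2502819\right) - -74972921582 = -2605011 + 74972921582 = 74970316571$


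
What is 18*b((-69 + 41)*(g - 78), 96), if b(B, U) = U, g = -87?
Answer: 1728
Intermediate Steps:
18*b((-69 + 41)*(g - 78), 96) = 18*96 = 1728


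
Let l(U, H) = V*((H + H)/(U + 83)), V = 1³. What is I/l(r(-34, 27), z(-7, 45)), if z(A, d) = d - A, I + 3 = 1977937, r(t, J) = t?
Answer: 48459383/52 ≈ 9.3191e+5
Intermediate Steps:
V = 1
I = 1977934 (I = -3 + 1977937 = 1977934)
l(U, H) = 2*H/(83 + U) (l(U, H) = 1*((H + H)/(U + 83)) = 1*((2*H)/(83 + U)) = 1*(2*H/(83 + U)) = 2*H/(83 + U))
I/l(r(-34, 27), z(-7, 45)) = 1977934/((2*(45 - 1*(-7))/(83 - 34))) = 1977934/((2*(45 + 7)/49)) = 1977934/((2*52*(1/49))) = 1977934/(104/49) = 1977934*(49/104) = 48459383/52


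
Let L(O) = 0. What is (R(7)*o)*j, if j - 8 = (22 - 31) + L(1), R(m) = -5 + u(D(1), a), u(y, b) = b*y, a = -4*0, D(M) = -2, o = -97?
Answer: -485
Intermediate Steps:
a = 0
R(m) = -5 (R(m) = -5 + 0*(-2) = -5 + 0 = -5)
j = -1 (j = 8 + ((22 - 31) + 0) = 8 + (-9 + 0) = 8 - 9 = -1)
(R(7)*o)*j = -5*(-97)*(-1) = 485*(-1) = -485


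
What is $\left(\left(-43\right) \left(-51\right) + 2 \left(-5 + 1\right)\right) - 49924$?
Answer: $-47739$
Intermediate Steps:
$\left(\left(-43\right) \left(-51\right) + 2 \left(-5 + 1\right)\right) - 49924 = \left(2193 + 2 \left(-4\right)\right) - 49924 = \left(2193 - 8\right) - 49924 = 2185 - 49924 = -47739$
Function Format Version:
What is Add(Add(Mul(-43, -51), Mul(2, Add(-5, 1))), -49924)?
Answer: -47739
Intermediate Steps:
Add(Add(Mul(-43, -51), Mul(2, Add(-5, 1))), -49924) = Add(Add(2193, Mul(2, -4)), -49924) = Add(Add(2193, -8), -49924) = Add(2185, -49924) = -47739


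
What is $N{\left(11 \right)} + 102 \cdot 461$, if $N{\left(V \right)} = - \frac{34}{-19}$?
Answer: $\frac{893452}{19} \approx 47024.0$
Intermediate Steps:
$N{\left(V \right)} = \frac{34}{19}$ ($N{\left(V \right)} = \left(-34\right) \left(- \frac{1}{19}\right) = \frac{34}{19}$)
$N{\left(11 \right)} + 102 \cdot 461 = \frac{34}{19} + 102 \cdot 461 = \frac{34}{19} + 47022 = \frac{893452}{19}$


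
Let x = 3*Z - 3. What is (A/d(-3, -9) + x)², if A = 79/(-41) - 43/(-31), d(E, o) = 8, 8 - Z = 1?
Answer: 8311786561/25847056 ≈ 321.58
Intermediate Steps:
Z = 7 (Z = 8 - 1*1 = 8 - 1 = 7)
x = 18 (x = 3*7 - 3 = 21 - 3 = 18)
A = -686/1271 (A = 79*(-1/41) - 43*(-1/31) = -79/41 + 43/31 = -686/1271 ≈ -0.53973)
(A/d(-3, -9) + x)² = (-686/1271/8 + 18)² = (-686/1271*⅛ + 18)² = (-343/5084 + 18)² = (91169/5084)² = 8311786561/25847056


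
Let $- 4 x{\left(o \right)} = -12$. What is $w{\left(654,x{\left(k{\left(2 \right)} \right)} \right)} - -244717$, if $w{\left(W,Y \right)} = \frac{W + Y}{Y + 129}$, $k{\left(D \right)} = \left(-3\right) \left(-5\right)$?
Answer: $\frac{10767767}{44} \approx 2.4472 \cdot 10^{5}$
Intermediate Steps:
$k{\left(D \right)} = 15$
$x{\left(o \right)} = 3$ ($x{\left(o \right)} = \left(- \frac{1}{4}\right) \left(-12\right) = 3$)
$w{\left(W,Y \right)} = \frac{W + Y}{129 + Y}$
$w{\left(654,x{\left(k{\left(2 \right)} \right)} \right)} - -244717 = \frac{654 + 3}{129 + 3} - -244717 = \frac{1}{132} \cdot 657 + 244717 = \frac{219}{44} + 244717 = \frac{10767767}{44}$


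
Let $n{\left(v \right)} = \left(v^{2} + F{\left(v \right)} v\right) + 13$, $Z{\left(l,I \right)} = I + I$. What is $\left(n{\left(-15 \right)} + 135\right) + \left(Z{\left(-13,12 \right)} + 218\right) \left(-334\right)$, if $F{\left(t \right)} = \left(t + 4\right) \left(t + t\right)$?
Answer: $-85405$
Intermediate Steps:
$Z{\left(l,I \right)} = 2 I$
$F{\left(t \right)} = 2 t \left(4 + t\right)$ ($F{\left(t \right)} = \left(4 + t\right) 2 t = 2 t \left(4 + t\right)$)
$n{\left(v \right)} = 13 + v^{2} + 2 v^{2} \left(4 + v\right)$ ($n{\left(v \right)} = \left(v^{2} + 2 v \left(4 + v\right) v\right) + 13 = \left(v^{2} + 2 v^{2} \left(4 + v\right)\right) + 13 = 13 + v^{2} + 2 v^{2} \left(4 + v\right)$)
$\left(n{\left(-15 \right)} + 135\right) + \left(Z{\left(-13,12 \right)} + 218\right) \left(-334\right) = \left(\left(13 + 2 \left(-15\right)^{3} + 9 \left(-15\right)^{2}\right) + 135\right) + \left(2 \cdot 12 + 218\right) \left(-334\right) = \left(\left(13 + 2 \left(-3375\right) + 9 \cdot 225\right) + 135\right) + \left(24 + 218\right) \left(-334\right) = \left(\left(13 - 6750 + 2025\right) + 135\right) + 242 \left(-334\right) = \left(-4712 + 135\right) - 80828 = -4577 - 80828 = -85405$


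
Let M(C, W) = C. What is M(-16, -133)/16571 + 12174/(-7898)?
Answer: -100930861/65438879 ≈ -1.5424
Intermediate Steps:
M(-16, -133)/16571 + 12174/(-7898) = -16/16571 + 12174/(-7898) = -16*1/16571 + 12174*(-1/7898) = -16/16571 - 6087/3949 = -100930861/65438879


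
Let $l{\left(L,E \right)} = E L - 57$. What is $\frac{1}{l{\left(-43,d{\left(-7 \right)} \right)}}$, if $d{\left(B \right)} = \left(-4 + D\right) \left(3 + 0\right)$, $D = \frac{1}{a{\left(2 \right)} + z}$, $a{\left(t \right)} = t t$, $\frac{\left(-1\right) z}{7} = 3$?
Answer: $\frac{17}{7932} \approx 0.0021432$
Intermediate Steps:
$z = -21$ ($z = \left(-7\right) 3 = -21$)
$a{\left(t \right)} = t^{2}$
$D = - \frac{1}{17}$ ($D = \frac{1}{2^{2} - 21} = \frac{1}{4 - 21} = \frac{1}{-17} = - \frac{1}{17} \approx -0.058824$)
$d{\left(B \right)} = - \frac{207}{17}$ ($d{\left(B \right)} = \left(-4 - \frac{1}{17}\right) \left(3 + 0\right) = \left(- \frac{69}{17}\right) 3 = - \frac{207}{17}$)
$l{\left(L,E \right)} = -57 + E L$
$\frac{1}{l{\left(-43,d{\left(-7 \right)} \right)}} = \frac{1}{-57 - - \frac{8901}{17}} = \frac{1}{-57 + \frac{8901}{17}} = \frac{1}{\frac{7932}{17}} = \frac{17}{7932}$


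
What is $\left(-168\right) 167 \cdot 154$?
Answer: $-4320624$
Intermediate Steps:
$\left(-168\right) 167 \cdot 154 = \left(-28056\right) 154 = -4320624$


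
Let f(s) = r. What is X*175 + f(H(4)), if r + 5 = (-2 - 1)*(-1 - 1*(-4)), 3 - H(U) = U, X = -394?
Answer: -68964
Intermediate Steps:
H(U) = 3 - U
r = -14 (r = -5 + (-2 - 1)*(-1 - 1*(-4)) = -5 - 3*(-1 + 4) = -5 - 3*3 = -5 - 9 = -14)
f(s) = -14
X*175 + f(H(4)) = -394*175 - 14 = -68950 - 14 = -68964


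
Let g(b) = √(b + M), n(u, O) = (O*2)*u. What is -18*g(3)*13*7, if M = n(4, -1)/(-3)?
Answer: -546*√51 ≈ -3899.2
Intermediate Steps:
n(u, O) = 2*O*u (n(u, O) = (2*O)*u = 2*O*u)
M = 8/3 (M = (2*(-1)*4)/(-3) = -8*(-⅓) = 8/3 ≈ 2.6667)
g(b) = √(8/3 + b) (g(b) = √(b + 8/3) = √(8/3 + b))
-18*g(3)*13*7 = -18*(√(24 + 9*3)/3)*13*7 = -18*(√(24 + 27)/3)*13*7 = -18*(√51/3)*13*7 = -18*13*√51/3*7 = -546*√51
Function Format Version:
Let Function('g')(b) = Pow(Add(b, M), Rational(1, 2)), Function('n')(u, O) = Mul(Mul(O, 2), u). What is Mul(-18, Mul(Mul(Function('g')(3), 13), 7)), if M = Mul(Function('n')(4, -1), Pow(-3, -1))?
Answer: Mul(-546, Pow(51, Rational(1, 2))) ≈ -3899.2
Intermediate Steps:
Function('n')(u, O) = Mul(2, O, u) (Function('n')(u, O) = Mul(Mul(2, O), u) = Mul(2, O, u))
M = Rational(8, 3) (M = Mul(Mul(2, -1, 4), Pow(-3, -1)) = Mul(-8, Rational(-1, 3)) = Rational(8, 3) ≈ 2.6667)
Function('g')(b) = Pow(Add(Rational(8, 3), b), Rational(1, 2)) (Function('g')(b) = Pow(Add(b, Rational(8, 3)), Rational(1, 2)) = Pow(Add(Rational(8, 3), b), Rational(1, 2)))
Mul(-18, Mul(Mul(Function('g')(3), 13), 7)) = Mul(-18, Mul(Mul(Mul(Rational(1, 3), Pow(Add(24, Mul(9, 3)), Rational(1, 2))), 13), 7)) = Mul(-18, Mul(Mul(Mul(Rational(1, 3), Pow(Add(24, 27), Rational(1, 2))), 13), 7)) = Mul(-18, Mul(Mul(Mul(Rational(1, 3), Pow(51, Rational(1, 2))), 13), 7)) = Mul(-18, Mul(Mul(Rational(13, 3), Pow(51, Rational(1, 2))), 7)) = Mul(-18, Mul(Rational(91, 3), Pow(51, Rational(1, 2)))) = Mul(-546, Pow(51, Rational(1, 2)))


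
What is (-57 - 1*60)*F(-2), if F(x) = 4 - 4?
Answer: 0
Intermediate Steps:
F(x) = 0
(-57 - 1*60)*F(-2) = (-57 - 1*60)*0 = (-57 - 60)*0 = -117*0 = 0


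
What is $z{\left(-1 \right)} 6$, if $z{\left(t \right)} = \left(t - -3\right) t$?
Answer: $-12$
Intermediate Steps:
$z{\left(t \right)} = t \left(3 + t\right)$ ($z{\left(t \right)} = \left(t + 3\right) t = \left(3 + t\right) t = t \left(3 + t\right)$)
$z{\left(-1 \right)} 6 = - (3 - 1) 6 = \left(-1\right) 2 \cdot 6 = \left(-2\right) 6 = -12$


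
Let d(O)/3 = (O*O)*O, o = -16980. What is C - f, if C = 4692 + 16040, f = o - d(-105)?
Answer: -3435163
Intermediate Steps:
d(O) = 3*O³ (d(O) = 3*((O*O)*O) = 3*(O²*O) = 3*O³)
f = 3455895 (f = -16980 - 3*(-105)³ = -16980 - 3*(-1157625) = -16980 - 1*(-3472875) = -16980 + 3472875 = 3455895)
C = 20732
C - f = 20732 - 1*3455895 = 20732 - 3455895 = -3435163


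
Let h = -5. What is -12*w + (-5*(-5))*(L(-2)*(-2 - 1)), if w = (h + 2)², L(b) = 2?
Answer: -258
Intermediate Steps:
w = 9 (w = (-5 + 2)² = (-3)² = 9)
-12*w + (-5*(-5))*(L(-2)*(-2 - 1)) = -12*9 + (-5*(-5))*(2*(-2 - 1)) = -108 + 25*(2*(-3)) = -108 + 25*(-6) = -108 - 150 = -258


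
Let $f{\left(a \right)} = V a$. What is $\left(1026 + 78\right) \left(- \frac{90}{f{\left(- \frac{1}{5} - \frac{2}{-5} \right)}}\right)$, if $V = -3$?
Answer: $165600$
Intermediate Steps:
$f{\left(a \right)} = - 3 a$
$\left(1026 + 78\right) \left(- \frac{90}{f{\left(- \frac{1}{5} - \frac{2}{-5} \right)}}\right) = \left(1026 + 78\right) \left(- \frac{90}{\left(-3\right) \left(- \frac{1}{5} - \frac{2}{-5}\right)}\right) = 1104 \left(- \frac{90}{\left(-3\right) \left(\left(-1\right) \frac{1}{5} - - \frac{2}{5}\right)}\right) = 1104 \left(- \frac{90}{\left(-3\right) \left(- \frac{1}{5} + \frac{2}{5}\right)}\right) = 1104 \left(- \frac{90}{\left(-3\right) \frac{1}{5}}\right) = 1104 \left(- \frac{90}{- \frac{3}{5}}\right) = 1104 \left(\left(-90\right) \left(- \frac{5}{3}\right)\right) = 1104 \cdot 150 = 165600$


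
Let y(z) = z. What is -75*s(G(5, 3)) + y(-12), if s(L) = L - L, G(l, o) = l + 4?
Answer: -12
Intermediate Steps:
G(l, o) = 4 + l
s(L) = 0
-75*s(G(5, 3)) + y(-12) = -75*0 - 12 = 0 - 12 = -12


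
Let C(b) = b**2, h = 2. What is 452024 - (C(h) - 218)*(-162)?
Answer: 417356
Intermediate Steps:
452024 - (C(h) - 218)*(-162) = 452024 - (2**2 - 218)*(-162) = 452024 - (4 - 218)*(-162) = 452024 - (-214)*(-162) = 452024 - 1*34668 = 452024 - 34668 = 417356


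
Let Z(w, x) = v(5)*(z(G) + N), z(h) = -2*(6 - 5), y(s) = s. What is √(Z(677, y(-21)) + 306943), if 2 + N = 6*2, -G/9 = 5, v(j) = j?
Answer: √306983 ≈ 554.06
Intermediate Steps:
G = -45 (G = -9*5 = -45)
z(h) = -2 (z(h) = -2*1 = -2)
N = 10 (N = -2 + 6*2 = -2 + 12 = 10)
Z(w, x) = 40 (Z(w, x) = 5*(-2 + 10) = 5*8 = 40)
√(Z(677, y(-21)) + 306943) = √(40 + 306943) = √306983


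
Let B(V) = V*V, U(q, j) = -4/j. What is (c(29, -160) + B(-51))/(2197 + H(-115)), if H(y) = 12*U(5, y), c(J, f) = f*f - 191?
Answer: 3221150/252703 ≈ 12.747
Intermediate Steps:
c(J, f) = -191 + f² (c(J, f) = f² - 191 = -191 + f²)
H(y) = -48/y (H(y) = 12*(-4/y) = -48/y)
B(V) = V²
(c(29, -160) + B(-51))/(2197 + H(-115)) = ((-191 + (-160)²) + (-51)²)/(2197 - 48/(-115)) = ((-191 + 25600) + 2601)/(2197 - 48*(-1/115)) = (25409 + 2601)/(2197 + 48/115) = 28010/(252703/115) = 28010*(115/252703) = 3221150/252703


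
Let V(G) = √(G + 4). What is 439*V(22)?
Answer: 439*√26 ≈ 2238.5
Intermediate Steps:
V(G) = √(4 + G)
439*V(22) = 439*√(4 + 22) = 439*√26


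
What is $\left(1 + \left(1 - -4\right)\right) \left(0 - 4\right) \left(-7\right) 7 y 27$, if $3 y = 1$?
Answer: $10584$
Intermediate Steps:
$y = \frac{1}{3}$ ($y = \frac{1}{3} \cdot 1 = \frac{1}{3} \approx 0.33333$)
$\left(1 + \left(1 - -4\right)\right) \left(0 - 4\right) \left(-7\right) 7 y 27 = \left(1 + \left(1 - -4\right)\right) \left(0 - 4\right) \left(-7\right) 7 \cdot \frac{1}{3} \cdot 27 = \left(1 + \left(1 + 4\right)\right) \left(-4\right) \left(-7\right) \frac{7}{3} \cdot 27 = \left(1 + 5\right) \left(-4\right) \left(-7\right) \frac{7}{3} \cdot 27 = 6 \left(-4\right) \left(-7\right) \frac{7}{3} \cdot 27 = \left(-24\right) \left(-7\right) \frac{7}{3} \cdot 27 = 168 \cdot \frac{7}{3} \cdot 27 = 392 \cdot 27 = 10584$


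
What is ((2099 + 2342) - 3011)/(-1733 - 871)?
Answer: -715/1302 ≈ -0.54916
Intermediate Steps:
((2099 + 2342) - 3011)/(-1733 - 871) = (4441 - 3011)/(-2604) = 1430*(-1/2604) = -715/1302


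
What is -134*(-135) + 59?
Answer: 18149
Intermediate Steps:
-134*(-135) + 59 = 18090 + 59 = 18149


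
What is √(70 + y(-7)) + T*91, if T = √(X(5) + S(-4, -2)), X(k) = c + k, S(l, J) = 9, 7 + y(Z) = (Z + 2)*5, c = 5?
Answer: √38 + 91*√19 ≈ 402.82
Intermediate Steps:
y(Z) = 3 + 5*Z (y(Z) = -7 + (Z + 2)*5 = -7 + (2 + Z)*5 = -7 + (10 + 5*Z) = 3 + 5*Z)
X(k) = 5 + k
T = √19 (T = √((5 + 5) + 9) = √(10 + 9) = √19 ≈ 4.3589)
√(70 + y(-7)) + T*91 = √(70 + (3 + 5*(-7))) + √19*91 = √(70 + (3 - 35)) + 91*√19 = √(70 - 32) + 91*√19 = √38 + 91*√19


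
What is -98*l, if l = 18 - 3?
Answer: -1470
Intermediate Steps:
l = 15
-98*l = -98*15 = -1470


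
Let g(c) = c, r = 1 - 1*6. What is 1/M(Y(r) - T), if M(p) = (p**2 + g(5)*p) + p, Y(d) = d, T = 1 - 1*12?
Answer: 1/72 ≈ 0.013889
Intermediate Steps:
T = -11 (T = 1 - 12 = -11)
r = -5 (r = 1 - 6 = -5)
M(p) = p**2 + 6*p (M(p) = (p**2 + 5*p) + p = p**2 + 6*p)
1/M(Y(r) - T) = 1/((-5 - 1*(-11))*(6 + (-5 - 1*(-11)))) = 1/((-5 + 11)*(6 + (-5 + 11))) = 1/(6*(6 + 6)) = 1/(6*12) = 1/72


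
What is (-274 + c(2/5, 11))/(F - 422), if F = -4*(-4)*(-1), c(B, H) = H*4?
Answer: 115/219 ≈ 0.52511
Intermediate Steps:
c(B, H) = 4*H
F = -16 (F = 16*(-1) = -16)
(-274 + c(2/5, 11))/(F - 422) = (-274 + 4*11)/(-16 - 422) = (-274 + 44)/(-438) = -230*(-1/438) = 115/219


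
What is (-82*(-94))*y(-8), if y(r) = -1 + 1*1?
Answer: 0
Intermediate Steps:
y(r) = 0 (y(r) = -1 + 1 = 0)
(-82*(-94))*y(-8) = -82*(-94)*0 = 7708*0 = 0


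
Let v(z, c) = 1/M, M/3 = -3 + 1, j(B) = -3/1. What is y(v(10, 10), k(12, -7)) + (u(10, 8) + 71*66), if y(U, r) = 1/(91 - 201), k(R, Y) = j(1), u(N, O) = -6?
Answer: 514799/110 ≈ 4680.0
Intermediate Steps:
j(B) = -3 (j(B) = -3*1 = -3)
M = -6 (M = 3*(-3 + 1) = 3*(-2) = -6)
k(R, Y) = -3
v(z, c) = -1/6 (v(z, c) = 1/(-6) = -1/6)
y(U, r) = -1/110 (y(U, r) = 1/(-110) = -1/110)
y(v(10, 10), k(12, -7)) + (u(10, 8) + 71*66) = -1/110 + (-6 + 71*66) = -1/110 + (-6 + 4686) = -1/110 + 4680 = 514799/110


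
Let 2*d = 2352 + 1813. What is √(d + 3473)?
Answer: √22222/2 ≈ 74.535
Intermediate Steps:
d = 4165/2 (d = (2352 + 1813)/2 = (½)*4165 = 4165/2 ≈ 2082.5)
√(d + 3473) = √(4165/2 + 3473) = √(11111/2) = √22222/2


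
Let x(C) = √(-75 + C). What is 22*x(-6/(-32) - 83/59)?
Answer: 11*I*√4245109/118 ≈ 192.07*I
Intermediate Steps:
22*x(-6/(-32) - 83/59) = 22*√(-75 + (-6/(-32) - 83/59)) = 22*√(-75 + (-6*(-1/32) - 83*1/59)) = 22*√(-75 + (3/16 - 83/59)) = 22*√(-75 - 1151/944) = 22*√(-71951/944) = 22*(I*√4245109/236) = 11*I*√4245109/118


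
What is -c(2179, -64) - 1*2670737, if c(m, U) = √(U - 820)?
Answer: -2670737 - 2*I*√221 ≈ -2.6707e+6 - 29.732*I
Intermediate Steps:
c(m, U) = √(-820 + U)
-c(2179, -64) - 1*2670737 = -√(-820 - 64) - 1*2670737 = -√(-884) - 2670737 = -2*I*√221 - 2670737 = -2670737 - 2*I*√221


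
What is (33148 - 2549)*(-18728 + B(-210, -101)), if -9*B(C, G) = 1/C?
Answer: -1083079725481/1890 ≈ -5.7306e+8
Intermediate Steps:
B(C, G) = -1/(9*C)
(33148 - 2549)*(-18728 + B(-210, -101)) = (33148 - 2549)*(-18728 - ⅑/(-210)) = 30599*(-18728 - ⅑*(-1/210)) = 30599*(-18728 + 1/1890) = 30599*(-35395919/1890) = -1083079725481/1890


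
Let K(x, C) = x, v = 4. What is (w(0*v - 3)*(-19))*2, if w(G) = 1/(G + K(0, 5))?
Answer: 38/3 ≈ 12.667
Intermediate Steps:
w(G) = 1/G (w(G) = 1/(G + 0) = 1/G)
(w(0*v - 3)*(-19))*2 = (-19/(0*4 - 3))*2 = (-19/(0 - 3))*2 = (-19/(-3))*2 = -⅓*(-19)*2 = (19/3)*2 = 38/3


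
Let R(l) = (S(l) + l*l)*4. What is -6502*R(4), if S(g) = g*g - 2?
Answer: -780240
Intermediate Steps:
S(g) = -2 + g² (S(g) = g² - 2 = -2 + g²)
R(l) = -8 + 8*l² (R(l) = ((-2 + l²) + l*l)*4 = ((-2 + l²) + l²)*4 = (-2 + 2*l²)*4 = -8 + 8*l²)
-6502*R(4) = -6502*(-8 + 8*4²) = -6502*(-8 + 8*16) = -6502*(-8 + 128) = -6502*120 = -780240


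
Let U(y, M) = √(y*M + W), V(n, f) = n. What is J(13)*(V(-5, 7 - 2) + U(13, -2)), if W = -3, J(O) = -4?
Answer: 20 - 4*I*√29 ≈ 20.0 - 21.541*I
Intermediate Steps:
U(y, M) = √(-3 + M*y) (U(y, M) = √(y*M - 3) = √(M*y - 3) = √(-3 + M*y))
J(13)*(V(-5, 7 - 2) + U(13, -2)) = -4*(-5 + √(-3 - 2*13)) = -4*(-5 + √(-3 - 26)) = -4*(-5 + √(-29)) = -4*(-5 + I*√29) = 20 - 4*I*√29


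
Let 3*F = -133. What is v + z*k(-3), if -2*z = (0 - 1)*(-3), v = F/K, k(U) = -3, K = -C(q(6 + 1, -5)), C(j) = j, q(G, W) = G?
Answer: 65/6 ≈ 10.833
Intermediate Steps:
K = -7 (K = -(6 + 1) = -1*7 = -7)
F = -133/3 (F = (⅓)*(-133) = -133/3 ≈ -44.333)
v = 19/3 (v = -133/3/(-7) = -133/3*(-⅐) = 19/3 ≈ 6.3333)
z = -3/2 (z = -(0 - 1)*(-3)/2 = -(-1)*(-3)/2 = -½*3 = -3/2 ≈ -1.5000)
v + z*k(-3) = 19/3 - 3/2*(-3) = 19/3 + 9/2 = 65/6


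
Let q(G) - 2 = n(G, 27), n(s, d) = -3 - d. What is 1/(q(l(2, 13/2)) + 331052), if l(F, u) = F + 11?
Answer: 1/331024 ≈ 3.0209e-6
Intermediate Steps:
l(F, u) = 11 + F
q(G) = -28 (q(G) = 2 + (-3 - 1*27) = 2 + (-3 - 27) = 2 - 30 = -28)
1/(q(l(2, 13/2)) + 331052) = 1/(-28 + 331052) = 1/331024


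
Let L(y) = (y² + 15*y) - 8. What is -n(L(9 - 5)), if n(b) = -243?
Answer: 243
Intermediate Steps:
L(y) = -8 + y² + 15*y
-n(L(9 - 5)) = -1*(-243) = 243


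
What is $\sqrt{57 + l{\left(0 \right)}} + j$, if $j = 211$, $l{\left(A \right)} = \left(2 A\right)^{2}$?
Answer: $211 + \sqrt{57} \approx 218.55$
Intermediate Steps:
$l{\left(A \right)} = 4 A^{2}$
$\sqrt{57 + l{\left(0 \right)}} + j = \sqrt{57 + 4 \cdot 0^{2}} + 211 = \sqrt{57 + 4 \cdot 0} + 211 = \sqrt{57 + 0} + 211 = \sqrt{57} + 211 = 211 + \sqrt{57}$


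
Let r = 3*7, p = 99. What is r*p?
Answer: 2079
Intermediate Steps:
r = 21
r*p = 21*99 = 2079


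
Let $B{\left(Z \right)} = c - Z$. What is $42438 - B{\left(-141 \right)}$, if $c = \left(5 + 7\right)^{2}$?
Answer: $42153$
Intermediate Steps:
$c = 144$ ($c = 12^{2} = 144$)
$B{\left(Z \right)} = 144 - Z$
$42438 - B{\left(-141 \right)} = 42438 - \left(144 - -141\right) = 42438 - \left(144 + 141\right) = 42438 - 285 = 42153$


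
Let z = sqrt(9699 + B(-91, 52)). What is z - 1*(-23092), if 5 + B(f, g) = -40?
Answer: 23092 + sqrt(9654) ≈ 23190.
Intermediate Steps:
B(f, g) = -45 (B(f, g) = -5 - 40 = -45)
z = sqrt(9654) (z = sqrt(9699 - 45) = sqrt(9654) ≈ 98.255)
z - 1*(-23092) = sqrt(9654) - 1*(-23092) = sqrt(9654) + 23092 = 23092 + sqrt(9654)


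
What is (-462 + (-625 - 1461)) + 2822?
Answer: 274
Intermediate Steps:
(-462 + (-625 - 1461)) + 2822 = (-462 - 2086) + 2822 = -2548 + 2822 = 274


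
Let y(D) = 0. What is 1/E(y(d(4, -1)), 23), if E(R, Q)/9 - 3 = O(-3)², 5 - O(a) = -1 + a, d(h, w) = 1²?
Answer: 1/756 ≈ 0.0013228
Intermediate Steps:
d(h, w) = 1
O(a) = 6 - a (O(a) = 5 - (-1 + a) = 5 + (1 - a) = 6 - a)
E(R, Q) = 756 (E(R, Q) = 27 + 9*(6 - 1*(-3))² = 27 + 9*(6 + 3)² = 27 + 9*9² = 27 + 9*81 = 27 + 729 = 756)
1/E(y(d(4, -1)), 23) = 1/756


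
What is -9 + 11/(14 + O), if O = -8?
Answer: -43/6 ≈ -7.1667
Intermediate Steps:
-9 + 11/(14 + O) = -9 + 11/(14 - 8) = -9 + 11/6 = -43/6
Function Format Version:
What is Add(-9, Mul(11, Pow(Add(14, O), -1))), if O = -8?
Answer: Rational(-43, 6) ≈ -7.1667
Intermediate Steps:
Add(-9, Mul(11, Pow(Add(14, O), -1))) = Add(-9, Mul(11, Pow(Add(14, -8), -1))) = Add(-9, Mul(11, Pow(6, -1))) = Add(-9, Mul(11, Rational(1, 6))) = Add(-9, Rational(11, 6)) = Rational(-43, 6)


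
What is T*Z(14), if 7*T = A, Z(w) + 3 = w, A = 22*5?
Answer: 1210/7 ≈ 172.86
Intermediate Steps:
A = 110
Z(w) = -3 + w
T = 110/7 (T = (1/7)*110 = 110/7 ≈ 15.714)
T*Z(14) = 110*(-3 + 14)/7 = (110/7)*11 = 1210/7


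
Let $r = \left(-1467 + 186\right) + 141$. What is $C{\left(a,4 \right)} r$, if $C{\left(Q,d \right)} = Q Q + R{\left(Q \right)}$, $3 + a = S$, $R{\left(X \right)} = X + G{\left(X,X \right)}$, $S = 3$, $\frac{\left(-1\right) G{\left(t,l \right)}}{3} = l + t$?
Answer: $0$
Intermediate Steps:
$G{\left(t,l \right)} = - 3 l - 3 t$ ($G{\left(t,l \right)} = - 3 \left(l + t\right) = - 3 l - 3 t$)
$r = -1140$ ($r = -1281 + 141 = -1140$)
$R{\left(X \right)} = - 5 X$ ($R{\left(X \right)} = X - 6 X = - 5 X$)
$a = 0$ ($a = -3 + 3 = 0$)
$C{\left(Q,d \right)} = Q^{2} - 5 Q$ ($C{\left(Q,d \right)} = Q Q - 5 Q = Q^{2} - 5 Q$)
$C{\left(a,4 \right)} r = 0 \left(-5 + 0\right) \left(-1140\right) = 0 \left(-5\right) \left(-1140\right) = 0 \left(-1140\right) = 0$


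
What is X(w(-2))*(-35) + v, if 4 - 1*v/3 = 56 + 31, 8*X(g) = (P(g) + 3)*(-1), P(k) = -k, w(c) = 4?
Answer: -2027/8 ≈ -253.38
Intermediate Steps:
X(g) = -3/8 + g/8 (X(g) = ((-g + 3)*(-1))/8 = ((3 - g)*(-1))/8 = (-3 + g)/8 = -3/8 + g/8)
v = -249 (v = 12 - 3*(56 + 31) = 12 - 3*87 = 12 - 261 = -249)
X(w(-2))*(-35) + v = (-3/8 + (⅛)*4)*(-35) - 249 = (-3/8 + ½)*(-35) - 249 = (⅛)*(-35) - 249 = -35/8 - 249 = -2027/8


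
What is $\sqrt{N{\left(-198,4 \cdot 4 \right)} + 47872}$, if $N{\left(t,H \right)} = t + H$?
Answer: $\sqrt{47690} \approx 218.38$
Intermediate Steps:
$N{\left(t,H \right)} = H + t$
$\sqrt{N{\left(-198,4 \cdot 4 \right)} + 47872} = \sqrt{\left(4 \cdot 4 - 198\right) + 47872} = \sqrt{\left(16 - 198\right) + 47872} = \sqrt{-182 + 47872} = \sqrt{47690}$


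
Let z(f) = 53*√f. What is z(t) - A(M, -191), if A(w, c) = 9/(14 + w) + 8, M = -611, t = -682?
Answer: -1589/199 + 53*I*√682 ≈ -7.9849 + 1384.1*I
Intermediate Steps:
A(w, c) = 8 + 9/(14 + w) (A(w, c) = 9/(14 + w) + 8 = 8 + 9/(14 + w))
z(t) - A(M, -191) = 53*√(-682) - (121 + 8*(-611))/(14 - 611) = 53*(I*√682) - (121 - 4888)/(-597) = 53*I*√682 - (-1)*(-4767)/597 = 53*I*√682 - 1*1589/199 = 53*I*√682 - 1589/199 = -1589/199 + 53*I*√682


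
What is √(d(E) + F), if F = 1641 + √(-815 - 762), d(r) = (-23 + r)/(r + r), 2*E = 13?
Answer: √(1108458 + 676*I*√1577)/26 ≈ 40.497 + 0.49031*I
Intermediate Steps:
E = 13/2 (E = (½)*13 = 13/2 ≈ 6.5000)
d(r) = (-23 + r)/(2*r) (d(r) = (-23 + r)/((2*r)) = (-23 + r)*(1/(2*r)) = (-23 + r)/(2*r))
F = 1641 + I*√1577 (F = 1641 + √(-1577) = 1641 + I*√1577 ≈ 1641.0 + 39.711*I)
√(d(E) + F) = √((-23 + 13/2)/(2*(13/2)) + (1641 + I*√1577)) = √((½)*(2/13)*(-33/2) + (1641 + I*√1577)) = √(-33/26 + (1641 + I*√1577)) = √(42633/26 + I*√1577)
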